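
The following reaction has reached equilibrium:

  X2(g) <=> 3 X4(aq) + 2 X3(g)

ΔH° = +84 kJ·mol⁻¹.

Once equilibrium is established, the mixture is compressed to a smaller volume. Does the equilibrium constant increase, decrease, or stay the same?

unchanged

The equilibrium constant depends only on temperature. This perturbation may move the position of equilibrium, but since T is unchanged, K itself is unchanged.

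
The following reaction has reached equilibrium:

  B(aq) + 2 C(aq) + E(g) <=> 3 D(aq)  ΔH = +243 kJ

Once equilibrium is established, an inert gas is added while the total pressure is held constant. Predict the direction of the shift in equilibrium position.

left

Adding inert gas at constant total pressure expands the volume and lowers every reacting partial pressure. With Δn_gas = 0 − 1 = -1, Q moves away from K toward the side with fewer gas moles, so the system shifts toward the side with more gas moles — to the left.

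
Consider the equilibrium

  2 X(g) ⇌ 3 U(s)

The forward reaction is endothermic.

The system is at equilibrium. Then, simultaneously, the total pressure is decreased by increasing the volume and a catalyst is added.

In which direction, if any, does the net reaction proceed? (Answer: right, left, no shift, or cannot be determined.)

Gas moles: reactants 2, products 0 (Δn_gas = -2). Expansion shifts the system toward the side with more moles of gas — to the left.
A catalyst speeds both forward and reverse rates equally; it changes neither Q nor K — no shift from this change.
Only the nonzero effect(s) matter; the net shift is to the left.

left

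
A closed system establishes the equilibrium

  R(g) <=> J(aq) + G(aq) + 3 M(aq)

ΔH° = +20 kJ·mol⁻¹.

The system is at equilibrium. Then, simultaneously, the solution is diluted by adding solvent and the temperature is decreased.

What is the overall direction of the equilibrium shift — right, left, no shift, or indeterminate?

cannot be determined

Dilution lowers every aqueous concentration by the same factor. Δn_aq = 5 − 0 = +5, so the system shifts toward the side with more dissolved moles — to the right.
The forward reaction is endothermic. Lowering T favours the exothermic direction — shift to the left.
The individual effects push in opposite directions; without quantitative information the net direction cannot be determined.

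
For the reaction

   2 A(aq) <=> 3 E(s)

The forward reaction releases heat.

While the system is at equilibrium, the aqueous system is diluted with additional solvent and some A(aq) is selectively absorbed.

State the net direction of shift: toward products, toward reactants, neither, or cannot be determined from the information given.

Dilution lowers every aqueous concentration by the same factor. Δn_aq = 0 − 2 = -2, so the system shifts toward the side with more dissolved moles — to the left.
Removing A (aq), a reactant, drives the reaction to the left.
All effects act in the same direction — net shift to the left.

left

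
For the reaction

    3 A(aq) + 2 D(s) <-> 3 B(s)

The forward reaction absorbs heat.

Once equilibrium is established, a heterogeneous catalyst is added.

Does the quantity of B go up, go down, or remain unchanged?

unchanged

A catalyst speeds both forward and reverse rates equally; it changes neither Q nor K — no shift from this change.
No net shift occurs, so the amount of B is unchanged.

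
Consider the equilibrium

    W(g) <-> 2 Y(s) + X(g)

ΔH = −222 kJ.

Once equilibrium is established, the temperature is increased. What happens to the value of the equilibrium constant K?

decreases

K depends on temperature via the van 't Hoff relation. The forward reaction is exothermic, so raising T decreases K.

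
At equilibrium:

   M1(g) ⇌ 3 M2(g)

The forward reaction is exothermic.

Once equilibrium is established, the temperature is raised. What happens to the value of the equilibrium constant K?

K depends on temperature via the van 't Hoff relation. The forward reaction is exothermic, so raising T decreases K.

decreases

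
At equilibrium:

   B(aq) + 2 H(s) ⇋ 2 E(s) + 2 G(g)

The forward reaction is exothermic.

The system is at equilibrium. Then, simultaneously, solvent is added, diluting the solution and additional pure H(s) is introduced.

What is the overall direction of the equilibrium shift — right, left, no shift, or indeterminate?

left

Dilution lowers every aqueous concentration by the same factor. Δn_aq = 0 − 1 = -1, so the system shifts toward the side with more dissolved moles — to the left.
H is a pure solid; its activity is 1 regardless of amount, so Q is unaffected — no shift from this change.
Only the nonzero effect(s) matter; the net shift is to the left.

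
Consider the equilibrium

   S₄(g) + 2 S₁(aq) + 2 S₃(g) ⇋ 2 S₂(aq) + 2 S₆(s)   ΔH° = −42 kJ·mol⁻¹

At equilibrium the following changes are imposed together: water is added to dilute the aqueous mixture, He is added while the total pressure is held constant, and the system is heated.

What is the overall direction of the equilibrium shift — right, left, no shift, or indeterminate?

left

Dilution scales every aqueous concentration by the same factor. Δn_aq = 2 − 2 = 0, so Q is unchanged — no shift.
Adding inert gas at constant total pressure expands the volume and lowers every reacting partial pressure. With Δn_gas = 0 − 3 = -3, Q moves away from K toward the side with fewer gas moles, so the system shifts toward the side with more gas moles — to the left.
The forward reaction is exothermic. Raising T favours the endothermic direction — shift to the left.
Only the nonzero effect(s) matter; the net shift is to the left.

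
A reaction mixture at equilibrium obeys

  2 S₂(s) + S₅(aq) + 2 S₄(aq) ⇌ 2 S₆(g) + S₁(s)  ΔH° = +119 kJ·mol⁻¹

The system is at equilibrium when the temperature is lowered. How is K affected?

decreases

K depends on temperature via the van 't Hoff relation. The forward reaction is endothermic, so lowering T decreases K.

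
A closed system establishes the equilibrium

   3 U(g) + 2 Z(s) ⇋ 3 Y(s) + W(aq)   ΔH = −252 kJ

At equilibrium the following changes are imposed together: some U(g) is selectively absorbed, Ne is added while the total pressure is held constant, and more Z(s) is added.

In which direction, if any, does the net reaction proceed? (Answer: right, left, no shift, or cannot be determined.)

Removing U (g), a reactant, drives the reaction to the left.
Adding inert gas at constant total pressure expands the volume and lowers every reacting partial pressure. With Δn_gas = 0 − 3 = -3, Q moves away from K toward the side with fewer gas moles, so the system shifts toward the side with more gas moles — to the left.
Z is a pure solid; its activity is 1 regardless of amount, so Q is unaffected — no shift from this change.
Only the nonzero effect(s) matter; the net shift is to the left.

left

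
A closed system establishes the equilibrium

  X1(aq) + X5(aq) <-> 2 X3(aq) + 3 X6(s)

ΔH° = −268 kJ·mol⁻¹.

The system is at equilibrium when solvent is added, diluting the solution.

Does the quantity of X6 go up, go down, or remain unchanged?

unchanged

Dilution scales every aqueous concentration by the same factor. Δn_aq = 2 − 2 = 0, so Q is unchanged — no shift.
No net shift occurs, so the amount of X6 is unchanged.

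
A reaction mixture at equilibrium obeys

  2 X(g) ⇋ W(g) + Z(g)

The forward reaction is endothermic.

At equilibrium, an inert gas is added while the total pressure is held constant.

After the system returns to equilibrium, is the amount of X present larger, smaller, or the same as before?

Adding inert gas at constant total pressure expands the volume, scaling every reacting partial pressure by the same factor. Δn_gas = 2 − 2 = 0, so Q is unchanged — no shift.
No net shift occurs, so the amount of X is unchanged.

unchanged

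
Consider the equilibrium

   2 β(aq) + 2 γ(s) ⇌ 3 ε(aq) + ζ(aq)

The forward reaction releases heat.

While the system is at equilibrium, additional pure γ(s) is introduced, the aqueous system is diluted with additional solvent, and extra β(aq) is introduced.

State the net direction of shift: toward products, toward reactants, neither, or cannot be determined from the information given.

γ is a pure solid; its activity is 1 regardless of amount, so Q is unaffected — no shift from this change.
Dilution lowers every aqueous concentration by the same factor. Δn_aq = 4 − 2 = +2, so the system shifts toward the side with more dissolved moles — to the right.
Adding β (aq), a reactant, drives the reaction to the right.
Only the nonzero effect(s) matter; the net shift is to the right.

right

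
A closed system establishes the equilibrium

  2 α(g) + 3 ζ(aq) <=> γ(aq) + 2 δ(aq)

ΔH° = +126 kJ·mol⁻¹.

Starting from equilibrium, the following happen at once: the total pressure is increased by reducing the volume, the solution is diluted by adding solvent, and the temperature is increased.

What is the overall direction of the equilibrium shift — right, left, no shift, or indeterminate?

right

Gas moles: reactants 2, products 0 (Δn_gas = -2). Compression shifts the system toward the side with fewer moles of gas — to the right.
Dilution scales every aqueous concentration by the same factor. Δn_aq = 3 − 3 = 0, so Q is unchanged — no shift.
The forward reaction is endothermic. Raising T favours the endothermic direction — shift to the right.
Only the nonzero effect(s) matter; the net shift is to the right.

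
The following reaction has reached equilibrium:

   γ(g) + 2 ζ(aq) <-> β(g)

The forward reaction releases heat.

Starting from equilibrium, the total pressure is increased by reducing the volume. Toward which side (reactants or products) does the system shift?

Gas moles: reactants 1, products 1. Δn_gas = 0, so a volume change leaves Q equal to K — no shift from this change.

no shift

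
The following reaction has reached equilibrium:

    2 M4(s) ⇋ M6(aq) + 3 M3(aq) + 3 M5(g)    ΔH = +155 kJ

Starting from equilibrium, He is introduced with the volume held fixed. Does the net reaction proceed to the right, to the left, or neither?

At constant volume, adding an inert gas leaves every reacting species' partial pressure unchanged, so Q is unchanged — no shift from this change.

no shift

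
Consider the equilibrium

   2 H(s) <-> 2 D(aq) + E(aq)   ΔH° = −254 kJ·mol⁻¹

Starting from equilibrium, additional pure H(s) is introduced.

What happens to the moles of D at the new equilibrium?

unchanged

H is a pure solid; its activity is 1 regardless of amount, so Q is unaffected — no shift from this change.
No net shift occurs, so the amount of D is unchanged.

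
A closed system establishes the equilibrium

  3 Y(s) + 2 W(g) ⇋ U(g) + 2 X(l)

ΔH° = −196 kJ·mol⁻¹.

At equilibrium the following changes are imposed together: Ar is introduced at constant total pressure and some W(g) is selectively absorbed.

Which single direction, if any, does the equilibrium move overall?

left

Adding inert gas at constant total pressure expands the volume and lowers every reacting partial pressure. With Δn_gas = 1 − 2 = -1, Q moves away from K toward the side with fewer gas moles, so the system shifts toward the side with more gas moles — to the left.
Removing W (g), a reactant, drives the reaction to the left.
All effects act in the same direction — net shift to the left.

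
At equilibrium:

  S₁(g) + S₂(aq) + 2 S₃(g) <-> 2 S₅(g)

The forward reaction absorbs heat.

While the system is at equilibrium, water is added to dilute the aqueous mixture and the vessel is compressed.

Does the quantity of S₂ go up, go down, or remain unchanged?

cannot be determined

Dilution lowers every aqueous concentration by the same factor. Δn_aq = 0 − 1 = -1, so the system shifts toward the side with more dissolved moles — to the left.
Gas moles: reactants 3, products 2 (Δn_gas = -1). Compression shifts the system toward the side with fewer moles of gas — to the right.
The two effects oppose each other, so the net shift — and hence the change in S₂ — cannot be determined from the given information.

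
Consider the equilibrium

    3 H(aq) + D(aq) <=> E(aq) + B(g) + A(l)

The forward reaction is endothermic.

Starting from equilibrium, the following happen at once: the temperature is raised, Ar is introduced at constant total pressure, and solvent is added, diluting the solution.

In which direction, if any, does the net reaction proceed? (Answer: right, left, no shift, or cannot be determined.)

The forward reaction is endothermic. Raising T favours the endothermic direction — shift to the right.
Adding inert gas at constant total pressure expands the volume and lowers every reacting partial pressure. With Δn_gas = 1 − 0 = +1, Q moves away from K toward the side with fewer gas moles, so the system shifts toward the side with more gas moles — to the right.
Dilution lowers every aqueous concentration by the same factor. Δn_aq = 1 − 4 = -3, so the system shifts toward the side with more dissolved moles — to the left.
The individual effects push in opposite directions; without quantitative information the net direction cannot be determined.

cannot be determined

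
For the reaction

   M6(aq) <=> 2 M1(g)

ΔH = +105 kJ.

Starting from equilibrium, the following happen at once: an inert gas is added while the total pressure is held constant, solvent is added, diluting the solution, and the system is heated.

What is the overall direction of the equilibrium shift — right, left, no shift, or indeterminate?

Adding inert gas at constant total pressure expands the volume and lowers every reacting partial pressure. With Δn_gas = 2 − 0 = +2, Q moves away from K toward the side with fewer gas moles, so the system shifts toward the side with more gas moles — to the right.
Dilution lowers every aqueous concentration by the same factor. Δn_aq = 0 − 1 = -1, so the system shifts toward the side with more dissolved moles — to the left.
The forward reaction is endothermic. Raising T favours the endothermic direction — shift to the right.
The individual effects push in opposite directions; without quantitative information the net direction cannot be determined.

cannot be determined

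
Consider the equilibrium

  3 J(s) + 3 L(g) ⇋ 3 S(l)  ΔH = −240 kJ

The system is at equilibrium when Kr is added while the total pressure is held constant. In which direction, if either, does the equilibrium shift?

left

Adding inert gas at constant total pressure expands the volume and lowers every reacting partial pressure. With Δn_gas = 0 − 3 = -3, Q moves away from K toward the side with fewer gas moles, so the system shifts toward the side with more gas moles — to the left.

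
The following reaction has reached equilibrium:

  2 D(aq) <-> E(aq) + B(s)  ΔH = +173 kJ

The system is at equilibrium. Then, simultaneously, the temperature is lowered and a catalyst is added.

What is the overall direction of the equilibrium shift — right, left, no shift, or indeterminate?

left

The forward reaction is endothermic. Lowering T favours the exothermic direction — shift to the left.
A catalyst speeds both forward and reverse rates equally; it changes neither Q nor K — no shift from this change.
Only the nonzero effect(s) matter; the net shift is to the left.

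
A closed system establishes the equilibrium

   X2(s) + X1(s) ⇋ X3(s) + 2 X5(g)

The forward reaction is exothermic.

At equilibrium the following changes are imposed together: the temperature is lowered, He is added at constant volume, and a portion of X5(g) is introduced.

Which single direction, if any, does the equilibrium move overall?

cannot be determined

The forward reaction is exothermic. Lowering T favours the exothermic direction — shift to the right.
At constant volume, adding an inert gas leaves every reacting species' partial pressure unchanged, so Q is unchanged — no shift from this change.
Adding X5 (g), a product, drives the reaction to the left.
The individual effects push in opposite directions; without quantitative information the net direction cannot be determined.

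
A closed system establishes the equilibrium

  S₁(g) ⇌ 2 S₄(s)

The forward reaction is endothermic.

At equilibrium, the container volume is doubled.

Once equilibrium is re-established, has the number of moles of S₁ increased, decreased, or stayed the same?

Gas moles: reactants 1, products 0 (Δn_gas = -1). Expansion shifts the system toward the side with more moles of gas — to the left.
The net shift is to the left. S₁ is a reactant, so its amount increases.

increases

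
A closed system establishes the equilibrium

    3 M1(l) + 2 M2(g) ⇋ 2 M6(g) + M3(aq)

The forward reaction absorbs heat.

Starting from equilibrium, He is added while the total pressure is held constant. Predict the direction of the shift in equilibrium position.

no shift

Adding inert gas at constant total pressure expands the volume, scaling every reacting partial pressure by the same factor. Δn_gas = 2 − 2 = 0, so Q is unchanged — no shift.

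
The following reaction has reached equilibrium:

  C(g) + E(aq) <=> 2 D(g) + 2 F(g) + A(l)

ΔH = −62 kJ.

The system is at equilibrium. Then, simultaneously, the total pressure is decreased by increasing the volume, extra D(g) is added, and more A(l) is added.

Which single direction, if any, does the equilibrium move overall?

Gas moles: reactants 1, products 4 (Δn_gas = +3). Expansion shifts the system toward the side with more moles of gas — to the right.
Adding D (g), a product, drives the reaction to the left.
A is a pure liquid; its activity is 1 regardless of amount, so Q is unaffected — no shift from this change.
The individual effects push in opposite directions; without quantitative information the net direction cannot be determined.

cannot be determined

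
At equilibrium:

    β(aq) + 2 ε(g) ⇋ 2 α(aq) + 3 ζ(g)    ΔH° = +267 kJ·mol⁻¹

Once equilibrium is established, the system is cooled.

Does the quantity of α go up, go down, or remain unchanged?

decreases

The forward reaction is endothermic. Lowering T favours the exothermic direction — shift to the left.
The net shift is to the left. α is a product, so its amount decreases.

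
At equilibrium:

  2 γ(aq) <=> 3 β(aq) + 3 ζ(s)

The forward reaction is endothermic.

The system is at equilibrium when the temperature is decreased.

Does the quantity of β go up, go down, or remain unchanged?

The forward reaction is endothermic. Lowering T favours the exothermic direction — shift to the left.
The net shift is to the left. β is a product, so its amount decreases.

decreases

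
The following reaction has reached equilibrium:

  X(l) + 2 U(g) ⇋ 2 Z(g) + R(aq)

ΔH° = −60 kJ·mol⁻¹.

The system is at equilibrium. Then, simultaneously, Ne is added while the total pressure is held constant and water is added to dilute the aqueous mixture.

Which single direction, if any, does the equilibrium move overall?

Adding inert gas at constant total pressure expands the volume, scaling every reacting partial pressure by the same factor. Δn_gas = 2 − 2 = 0, so Q is unchanged — no shift.
Dilution lowers every aqueous concentration by the same factor. Δn_aq = 1 − 0 = +1, so the system shifts toward the side with more dissolved moles — to the right.
Only the nonzero effect(s) matter; the net shift is to the right.

right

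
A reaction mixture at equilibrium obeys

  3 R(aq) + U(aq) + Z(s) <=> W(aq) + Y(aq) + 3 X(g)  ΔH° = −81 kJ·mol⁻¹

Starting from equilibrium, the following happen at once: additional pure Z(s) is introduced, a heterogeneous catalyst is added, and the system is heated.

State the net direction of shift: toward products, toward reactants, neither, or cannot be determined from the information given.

Z is a pure solid; its activity is 1 regardless of amount, so Q is unaffected — no shift from this change.
A catalyst speeds both forward and reverse rates equally; it changes neither Q nor K — no shift from this change.
The forward reaction is exothermic. Raising T favours the endothermic direction — shift to the left.
Only the nonzero effect(s) matter; the net shift is to the left.

left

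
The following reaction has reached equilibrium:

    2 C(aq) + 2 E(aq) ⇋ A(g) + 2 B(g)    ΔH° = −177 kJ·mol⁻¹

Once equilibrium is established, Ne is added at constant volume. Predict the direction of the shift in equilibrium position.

no shift

At constant volume, adding an inert gas leaves every reacting species' partial pressure unchanged, so Q is unchanged — no shift from this change.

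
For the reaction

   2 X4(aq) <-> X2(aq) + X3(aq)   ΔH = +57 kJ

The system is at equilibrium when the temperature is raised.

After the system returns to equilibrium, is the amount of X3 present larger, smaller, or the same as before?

The forward reaction is endothermic. Raising T favours the endothermic direction — shift to the right.
The net shift is to the right. X3 is a product, so its amount increases.

increases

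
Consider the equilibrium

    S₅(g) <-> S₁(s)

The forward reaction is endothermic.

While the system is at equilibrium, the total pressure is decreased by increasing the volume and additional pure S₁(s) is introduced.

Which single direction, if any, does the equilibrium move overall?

left

Gas moles: reactants 1, products 0 (Δn_gas = -1). Expansion shifts the system toward the side with more moles of gas — to the left.
S₁ is a pure solid; its activity is 1 regardless of amount, so Q is unaffected — no shift from this change.
Only the nonzero effect(s) matter; the net shift is to the left.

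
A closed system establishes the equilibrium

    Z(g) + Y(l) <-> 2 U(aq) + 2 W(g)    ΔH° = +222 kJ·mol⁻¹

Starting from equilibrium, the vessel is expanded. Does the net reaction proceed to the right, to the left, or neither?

right

Gas moles: reactants 1, products 2 (Δn_gas = +1). Expansion shifts the system toward the side with more moles of gas — to the right.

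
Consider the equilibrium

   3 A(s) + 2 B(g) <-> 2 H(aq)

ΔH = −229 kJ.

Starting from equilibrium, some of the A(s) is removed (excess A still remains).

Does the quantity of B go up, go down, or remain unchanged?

A is a pure solid; its activity is 1 regardless of amount, so Q is unaffected — no shift from this change.
No net shift occurs, so the amount of B is unchanged.

unchanged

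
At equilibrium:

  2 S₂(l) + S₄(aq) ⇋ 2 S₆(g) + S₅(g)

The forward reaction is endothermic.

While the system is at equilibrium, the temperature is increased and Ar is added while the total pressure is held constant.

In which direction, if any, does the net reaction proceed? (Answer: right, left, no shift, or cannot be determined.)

The forward reaction is endothermic. Raising T favours the endothermic direction — shift to the right.
Adding inert gas at constant total pressure expands the volume and lowers every reacting partial pressure. With Δn_gas = 3 − 0 = +3, Q moves away from K toward the side with fewer gas moles, so the system shifts toward the side with more gas moles — to the right.
All effects act in the same direction — net shift to the right.

right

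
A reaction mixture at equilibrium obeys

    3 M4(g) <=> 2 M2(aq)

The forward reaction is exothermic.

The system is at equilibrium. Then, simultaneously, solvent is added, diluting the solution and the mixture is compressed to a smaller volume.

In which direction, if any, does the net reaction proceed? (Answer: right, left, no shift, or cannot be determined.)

right

Dilution lowers every aqueous concentration by the same factor. Δn_aq = 2 − 0 = +2, so the system shifts toward the side with more dissolved moles — to the right.
Gas moles: reactants 3, products 0 (Δn_gas = -3). Compression shifts the system toward the side with fewer moles of gas — to the right.
All effects act in the same direction — net shift to the right.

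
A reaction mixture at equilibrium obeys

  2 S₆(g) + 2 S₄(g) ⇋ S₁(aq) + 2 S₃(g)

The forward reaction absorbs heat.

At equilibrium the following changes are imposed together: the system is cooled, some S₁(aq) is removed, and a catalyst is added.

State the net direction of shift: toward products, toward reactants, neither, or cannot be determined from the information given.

The forward reaction is endothermic. Lowering T favours the exothermic direction — shift to the left.
Removing S₁ (aq), a product, drives the reaction to the right.
A catalyst speeds both forward and reverse rates equally; it changes neither Q nor K — no shift from this change.
The individual effects push in opposite directions; without quantitative information the net direction cannot be determined.

cannot be determined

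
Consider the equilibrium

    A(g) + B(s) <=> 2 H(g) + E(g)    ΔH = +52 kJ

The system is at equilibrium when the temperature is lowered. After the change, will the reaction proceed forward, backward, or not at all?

left

The forward reaction is endothermic. Lowering T favours the exothermic direction — shift to the left.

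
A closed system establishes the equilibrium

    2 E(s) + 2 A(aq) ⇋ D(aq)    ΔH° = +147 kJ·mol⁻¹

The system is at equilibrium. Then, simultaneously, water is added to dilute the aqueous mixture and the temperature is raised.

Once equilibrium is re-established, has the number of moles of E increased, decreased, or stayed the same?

cannot be determined

Dilution lowers every aqueous concentration by the same factor. Δn_aq = 1 − 2 = -1, so the system shifts toward the side with more dissolved moles — to the left.
The forward reaction is endothermic. Raising T favours the endothermic direction — shift to the right.
The two effects oppose each other, so the net shift — and hence the change in E — cannot be determined from the given information.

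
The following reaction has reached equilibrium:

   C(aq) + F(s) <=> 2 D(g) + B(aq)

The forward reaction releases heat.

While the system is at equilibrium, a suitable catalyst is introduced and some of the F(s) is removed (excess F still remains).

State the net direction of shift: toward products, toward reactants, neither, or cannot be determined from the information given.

A catalyst speeds both forward and reverse rates equally; it changes neither Q nor K — no shift from this change.
F is a pure solid; its activity is 1 regardless of amount, so Q is unaffected — no shift from this change.
None of the changes alters Q relative to K, so there is no net shift.

no shift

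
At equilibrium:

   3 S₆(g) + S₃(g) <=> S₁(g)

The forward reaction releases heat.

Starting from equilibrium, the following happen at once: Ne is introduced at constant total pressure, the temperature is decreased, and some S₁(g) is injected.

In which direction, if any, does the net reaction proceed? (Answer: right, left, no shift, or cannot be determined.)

Adding inert gas at constant total pressure expands the volume and lowers every reacting partial pressure. With Δn_gas = 1 − 4 = -3, Q moves away from K toward the side with fewer gas moles, so the system shifts toward the side with more gas moles — to the left.
The forward reaction is exothermic. Lowering T favours the exothermic direction — shift to the right.
Adding S₁ (g), a product, drives the reaction to the left.
The individual effects push in opposite directions; without quantitative information the net direction cannot be determined.

cannot be determined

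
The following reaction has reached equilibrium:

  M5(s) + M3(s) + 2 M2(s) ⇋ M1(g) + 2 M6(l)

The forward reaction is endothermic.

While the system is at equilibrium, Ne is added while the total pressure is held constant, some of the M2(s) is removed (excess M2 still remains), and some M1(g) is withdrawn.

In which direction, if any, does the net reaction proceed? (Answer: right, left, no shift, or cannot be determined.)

right

Adding inert gas at constant total pressure expands the volume and lowers every reacting partial pressure. With Δn_gas = 1 − 0 = +1, Q moves away from K toward the side with fewer gas moles, so the system shifts toward the side with more gas moles — to the right.
M2 is a pure solid; its activity is 1 regardless of amount, so Q is unaffected — no shift from this change.
Removing M1 (g), a product, drives the reaction to the right.
Only the nonzero effect(s) matter; the net shift is to the right.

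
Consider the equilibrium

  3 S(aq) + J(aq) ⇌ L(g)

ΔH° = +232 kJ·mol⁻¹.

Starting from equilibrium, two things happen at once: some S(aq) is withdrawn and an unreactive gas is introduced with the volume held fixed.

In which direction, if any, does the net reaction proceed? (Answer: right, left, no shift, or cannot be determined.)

left

Removing S (aq), a reactant, drives the reaction to the left.
At constant volume, adding an inert gas leaves every reacting species' partial pressure unchanged, so Q is unchanged — no shift from this change.
Only the nonzero effect(s) matter; the net shift is to the left.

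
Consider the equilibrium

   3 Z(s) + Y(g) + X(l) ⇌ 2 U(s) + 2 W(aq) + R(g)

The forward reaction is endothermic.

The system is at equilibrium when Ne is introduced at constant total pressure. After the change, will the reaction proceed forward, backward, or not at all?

no shift

Adding inert gas at constant total pressure expands the volume, scaling every reacting partial pressure by the same factor. Δn_gas = 1 − 1 = 0, so Q is unchanged — no shift.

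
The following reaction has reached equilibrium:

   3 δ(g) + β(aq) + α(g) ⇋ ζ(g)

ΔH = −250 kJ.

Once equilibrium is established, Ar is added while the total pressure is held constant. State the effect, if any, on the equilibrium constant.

The equilibrium constant depends only on temperature. This perturbation may move the position of equilibrium, but since T is unchanged, K itself is unchanged.

unchanged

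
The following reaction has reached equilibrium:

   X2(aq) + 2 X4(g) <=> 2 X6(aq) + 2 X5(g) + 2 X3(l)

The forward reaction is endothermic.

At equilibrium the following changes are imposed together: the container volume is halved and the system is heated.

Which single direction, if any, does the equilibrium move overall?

Gas moles: reactants 2, products 2. Δn_gas = 0, so a volume change leaves Q equal to K — no shift from this change.
The forward reaction is endothermic. Raising T favours the endothermic direction — shift to the right.
Only the nonzero effect(s) matter; the net shift is to the right.

right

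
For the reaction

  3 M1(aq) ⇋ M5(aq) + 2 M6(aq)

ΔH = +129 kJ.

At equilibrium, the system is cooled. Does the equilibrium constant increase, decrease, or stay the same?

decreases

K depends on temperature via the van 't Hoff relation. The forward reaction is endothermic, so lowering T decreases K.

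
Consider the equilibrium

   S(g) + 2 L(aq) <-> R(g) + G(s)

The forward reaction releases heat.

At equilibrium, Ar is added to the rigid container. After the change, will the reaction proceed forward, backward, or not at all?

At constant volume, adding an inert gas leaves every reacting species' partial pressure unchanged, so Q is unchanged — no shift from this change.

no shift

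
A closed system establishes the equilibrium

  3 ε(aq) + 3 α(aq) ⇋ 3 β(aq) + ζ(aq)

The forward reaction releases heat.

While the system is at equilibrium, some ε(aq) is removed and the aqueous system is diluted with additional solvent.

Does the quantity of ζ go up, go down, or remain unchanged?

Removing ε (aq), a reactant, drives the reaction to the left.
Dilution lowers every aqueous concentration by the same factor. Δn_aq = 4 − 6 = -2, so the system shifts toward the side with more dissolved moles — to the left.
The net shift is to the left. ζ is a product, so its amount decreases.

decreases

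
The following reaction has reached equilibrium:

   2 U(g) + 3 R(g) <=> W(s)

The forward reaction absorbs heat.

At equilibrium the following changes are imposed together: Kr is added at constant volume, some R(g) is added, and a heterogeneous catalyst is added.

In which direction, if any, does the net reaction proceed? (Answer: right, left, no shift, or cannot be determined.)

At constant volume, adding an inert gas leaves every reacting species' partial pressure unchanged, so Q is unchanged — no shift from this change.
Adding R (g), a reactant, drives the reaction to the right.
A catalyst speeds both forward and reverse rates equally; it changes neither Q nor K — no shift from this change.
Only the nonzero effect(s) matter; the net shift is to the right.

right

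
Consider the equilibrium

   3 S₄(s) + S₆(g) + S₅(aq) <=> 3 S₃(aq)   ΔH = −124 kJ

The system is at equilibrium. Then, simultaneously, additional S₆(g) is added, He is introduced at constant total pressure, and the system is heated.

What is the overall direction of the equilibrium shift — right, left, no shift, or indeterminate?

Adding S₆ (g), a reactant, drives the reaction to the right.
Adding inert gas at constant total pressure expands the volume and lowers every reacting partial pressure. With Δn_gas = 0 − 1 = -1, Q moves away from K toward the side with fewer gas moles, so the system shifts toward the side with more gas moles — to the left.
The forward reaction is exothermic. Raising T favours the endothermic direction — shift to the left.
The individual effects push in opposite directions; without quantitative information the net direction cannot be determined.

cannot be determined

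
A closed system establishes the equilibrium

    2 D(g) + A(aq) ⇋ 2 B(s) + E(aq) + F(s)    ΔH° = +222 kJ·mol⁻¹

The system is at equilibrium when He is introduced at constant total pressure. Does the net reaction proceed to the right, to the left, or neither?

left

Adding inert gas at constant total pressure expands the volume and lowers every reacting partial pressure. With Δn_gas = 0 − 2 = -2, Q moves away from K toward the side with fewer gas moles, so the system shifts toward the side with more gas moles — to the left.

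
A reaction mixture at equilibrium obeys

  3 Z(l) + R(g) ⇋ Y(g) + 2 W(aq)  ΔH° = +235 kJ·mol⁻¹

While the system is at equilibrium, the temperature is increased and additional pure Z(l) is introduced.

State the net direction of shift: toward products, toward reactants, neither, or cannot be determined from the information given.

The forward reaction is endothermic. Raising T favours the endothermic direction — shift to the right.
Z is a pure liquid; its activity is 1 regardless of amount, so Q is unaffected — no shift from this change.
Only the nonzero effect(s) matter; the net shift is to the right.

right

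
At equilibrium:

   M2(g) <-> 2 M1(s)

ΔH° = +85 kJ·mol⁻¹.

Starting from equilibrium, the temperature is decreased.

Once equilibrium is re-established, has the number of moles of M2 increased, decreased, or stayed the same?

increases

The forward reaction is endothermic. Lowering T favours the exothermic direction — shift to the left.
The net shift is to the left. M2 is a reactant, so its amount increases.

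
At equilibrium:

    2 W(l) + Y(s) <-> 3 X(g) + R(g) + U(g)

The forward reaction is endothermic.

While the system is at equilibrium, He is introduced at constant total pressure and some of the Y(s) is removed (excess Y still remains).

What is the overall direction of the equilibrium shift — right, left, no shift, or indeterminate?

right

Adding inert gas at constant total pressure expands the volume and lowers every reacting partial pressure. With Δn_gas = 5 − 0 = +5, Q moves away from K toward the side with fewer gas moles, so the system shifts toward the side with more gas moles — to the right.
Y is a pure solid; its activity is 1 regardless of amount, so Q is unaffected — no shift from this change.
Only the nonzero effect(s) matter; the net shift is to the right.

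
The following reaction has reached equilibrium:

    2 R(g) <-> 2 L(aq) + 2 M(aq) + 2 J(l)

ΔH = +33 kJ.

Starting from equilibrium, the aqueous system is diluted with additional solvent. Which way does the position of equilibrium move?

right

Dilution lowers every aqueous concentration by the same factor. Δn_aq = 4 − 0 = +4, so the system shifts toward the side with more dissolved moles — to the right.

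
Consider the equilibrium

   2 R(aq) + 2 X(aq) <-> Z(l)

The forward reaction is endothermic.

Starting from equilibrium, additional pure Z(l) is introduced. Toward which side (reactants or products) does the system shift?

no shift

Z is a pure liquid; its activity is 1 regardless of amount, so Q is unaffected — no shift from this change.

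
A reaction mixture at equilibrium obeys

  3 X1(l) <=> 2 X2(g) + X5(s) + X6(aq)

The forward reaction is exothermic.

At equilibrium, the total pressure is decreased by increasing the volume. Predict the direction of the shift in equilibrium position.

right

Gas moles: reactants 0, products 2 (Δn_gas = +2). Expansion shifts the system toward the side with more moles of gas — to the right.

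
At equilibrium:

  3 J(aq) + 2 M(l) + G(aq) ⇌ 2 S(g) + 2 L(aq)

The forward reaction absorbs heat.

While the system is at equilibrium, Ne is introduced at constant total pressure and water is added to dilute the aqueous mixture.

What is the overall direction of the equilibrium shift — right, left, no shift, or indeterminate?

Adding inert gas at constant total pressure expands the volume and lowers every reacting partial pressure. With Δn_gas = 2 − 0 = +2, Q moves away from K toward the side with fewer gas moles, so the system shifts toward the side with more gas moles — to the right.
Dilution lowers every aqueous concentration by the same factor. Δn_aq = 2 − 4 = -2, so the system shifts toward the side with more dissolved moles — to the left.
The individual effects push in opposite directions; without quantitative information the net direction cannot be determined.

cannot be determined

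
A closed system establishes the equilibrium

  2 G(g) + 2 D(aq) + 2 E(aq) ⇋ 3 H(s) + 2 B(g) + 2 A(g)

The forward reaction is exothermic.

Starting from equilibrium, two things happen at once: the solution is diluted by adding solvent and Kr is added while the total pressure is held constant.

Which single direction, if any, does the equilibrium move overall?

Dilution lowers every aqueous concentration by the same factor. Δn_aq = 0 − 4 = -4, so the system shifts toward the side with more dissolved moles — to the left.
Adding inert gas at constant total pressure expands the volume and lowers every reacting partial pressure. With Δn_gas = 4 − 2 = +2, Q moves away from K toward the side with fewer gas moles, so the system shifts toward the side with more gas moles — to the right.
The individual effects push in opposite directions; without quantitative information the net direction cannot be determined.

cannot be determined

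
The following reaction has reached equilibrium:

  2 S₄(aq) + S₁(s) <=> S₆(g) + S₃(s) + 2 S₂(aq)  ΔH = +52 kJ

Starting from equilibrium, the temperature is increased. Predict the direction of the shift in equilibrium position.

right

The forward reaction is endothermic. Raising T favours the endothermic direction — shift to the right.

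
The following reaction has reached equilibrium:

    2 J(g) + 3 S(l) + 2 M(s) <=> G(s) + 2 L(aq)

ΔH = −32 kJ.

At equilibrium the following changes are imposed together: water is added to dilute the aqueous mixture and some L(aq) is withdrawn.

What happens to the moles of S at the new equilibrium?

Dilution lowers every aqueous concentration by the same factor. Δn_aq = 2 − 0 = +2, so the system shifts toward the side with more dissolved moles — to the right.
Removing L (aq), a product, drives the reaction to the right.
The net shift is to the right. S is a reactant, so its amount decreases.

decreases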